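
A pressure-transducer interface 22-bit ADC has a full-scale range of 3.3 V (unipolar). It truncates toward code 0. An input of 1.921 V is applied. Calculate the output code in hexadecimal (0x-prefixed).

code 0x254179 (decimal 2441593)

Full-scale span = 3.3 V; LSB = 3.3/2^22 = 0.79 µV.
(V_in − V_low)/LSB = (1.921 − 0) / 7.86781e-07 = 2441593.328.
Floor → code 2441593.
In hexadecimal (0x-prefixed): 0x254179.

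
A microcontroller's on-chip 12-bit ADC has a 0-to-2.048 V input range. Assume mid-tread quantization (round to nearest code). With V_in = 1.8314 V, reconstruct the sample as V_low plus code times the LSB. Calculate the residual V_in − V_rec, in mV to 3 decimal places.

-0.100 mV

Step size: 2.048 V ÷ 2^12 = 0.500 mV.
Scaled input = 3662.8000 LSBs, so code = 3663.
Reconstructed: 1.8315 V.
Error = 1.8314 − 1.8315 = -0.0001 V = -0.100 mV.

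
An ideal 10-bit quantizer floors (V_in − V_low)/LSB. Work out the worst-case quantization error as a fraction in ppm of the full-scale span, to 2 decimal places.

976.56 ppm

Truncating → worst-case error = 1 LSB = V_FS/2^10, so 1e+06/1024 = 976.562 ppm of full scale.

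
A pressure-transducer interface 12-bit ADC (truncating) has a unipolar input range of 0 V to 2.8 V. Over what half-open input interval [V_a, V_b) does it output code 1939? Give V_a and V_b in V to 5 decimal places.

LSB = 2.8/2^12 = 0.684 mV.
V_a = V_low + 1939·LSB = 1.32549 V; V_b = V_low + 1940·LSB = 1.32617 V.

[1.32549 V, 1.32617 V)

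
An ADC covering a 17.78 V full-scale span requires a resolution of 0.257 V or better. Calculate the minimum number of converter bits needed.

7 bits

Number of steps required ≥ 17.78 V / 0.257 V = 69.18.
Need 2^N ≥ 69.18; 2^6 = 64, 2^7 = 128.
Minimum N = 7.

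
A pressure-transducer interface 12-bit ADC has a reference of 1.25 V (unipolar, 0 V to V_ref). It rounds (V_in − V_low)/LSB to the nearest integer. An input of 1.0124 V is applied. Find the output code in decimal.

Full-scale span = 1.25 V; LSB = 1.25/2^12 = 305.18 µV.
Input sits at 3317.432 steps above V_low.
Round → code 3317.

code 3317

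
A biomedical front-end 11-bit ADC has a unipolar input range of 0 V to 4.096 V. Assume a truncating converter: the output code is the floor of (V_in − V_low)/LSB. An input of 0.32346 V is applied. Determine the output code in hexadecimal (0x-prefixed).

code 0xA1 (decimal 161)

LSB = 4.096 V / 2048 = 2.000 mV.
Input sits at 161.730 steps above V_low.
⌊·⌋(161.730) = 161.
In hexadecimal (0x-prefixed): 0xA1.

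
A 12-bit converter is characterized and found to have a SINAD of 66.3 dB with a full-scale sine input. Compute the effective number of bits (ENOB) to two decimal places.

ENOB = (SINAD − 1.76) / 6.02 = (66.3 − 1.76)/6.02 = 10.721.

10.72 bits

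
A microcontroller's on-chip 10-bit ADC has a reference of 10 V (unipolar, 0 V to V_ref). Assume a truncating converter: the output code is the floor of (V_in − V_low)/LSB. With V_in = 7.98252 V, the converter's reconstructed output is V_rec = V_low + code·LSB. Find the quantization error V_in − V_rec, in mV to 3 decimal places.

4.004 mV

One LSB is 10 V / 1024 = 9.766 mV.
(7.98252 − 0)/0.00976562 = 817.4100; ⌊·⌋ gives code 817.
Code 817 maps back to 0 + 817×0.00976562 V = 7.9785156 V.
Difference: 0.00400438 V → 4.004 mV.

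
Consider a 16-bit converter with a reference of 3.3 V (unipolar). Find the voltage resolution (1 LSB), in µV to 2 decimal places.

50.35 µV

Full-scale span = 3.3 V.
LSB = 3.3 / 2^16 = 3.3 / 65536 = 5.0354e-05 V = 50.35 µV.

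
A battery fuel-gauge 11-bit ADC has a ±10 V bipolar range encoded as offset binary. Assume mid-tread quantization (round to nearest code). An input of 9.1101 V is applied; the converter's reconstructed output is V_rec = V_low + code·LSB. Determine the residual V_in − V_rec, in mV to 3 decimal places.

Step size: 20 V ÷ 2^11 = 9.766 mV.
(9.1101 − (−10))/0.00976562 = 1956.8742; round gives code 1957.
Reconstructed: 9.1113281 V.
Difference: -0.00122813 V → -1.228 mV.

-1.228 mV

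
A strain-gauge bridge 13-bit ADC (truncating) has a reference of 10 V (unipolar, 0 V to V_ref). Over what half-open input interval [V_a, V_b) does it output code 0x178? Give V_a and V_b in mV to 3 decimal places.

[458.984 mV, 460.205 mV)

LSB = 10/2^13 = 1.221 mV.
Code 0x178 = 376 decimal.
V_a = V_low + 376·LSB = 0.458984 V; V_b = V_low + 377·LSB = 0.460205 V.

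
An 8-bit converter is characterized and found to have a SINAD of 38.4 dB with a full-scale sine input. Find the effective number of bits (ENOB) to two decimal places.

ENOB = (SINAD − 1.76) / 6.02 = (38.4 − 1.76)/6.02 = 6.086.

6.09 bits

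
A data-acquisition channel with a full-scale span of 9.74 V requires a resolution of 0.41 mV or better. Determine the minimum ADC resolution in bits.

15 bits

Number of steps required ≥ 9.74 V / 0.41 mV = 23756.10.
Need 2^N ≥ 23756.10; 2^14 = 16384, 2^15 = 32768.
Minimum N = 15.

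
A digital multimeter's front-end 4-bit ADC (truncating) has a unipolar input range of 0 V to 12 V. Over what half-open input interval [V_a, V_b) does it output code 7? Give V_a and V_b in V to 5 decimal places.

[5.25000 V, 6.00000 V)

LSB = 12/2^4 = 0.7500 V.
V_a = V_low + 7·LSB = 5.25 V; V_b = V_low + 8·LSB = 6 V.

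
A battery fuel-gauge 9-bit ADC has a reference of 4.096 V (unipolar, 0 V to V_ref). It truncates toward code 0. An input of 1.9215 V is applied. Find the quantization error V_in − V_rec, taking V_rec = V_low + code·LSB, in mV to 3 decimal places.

1.500 mV

Step size: 4.096 V ÷ 2^9 = 8.000 mV.
Scaled input = 240.1875 LSBs, so code = 240.
Code 240 maps back to 0 + 240×0.008 V = 1.92 V.
V_in − V_rec = 0.0015 V = 1.500 mV.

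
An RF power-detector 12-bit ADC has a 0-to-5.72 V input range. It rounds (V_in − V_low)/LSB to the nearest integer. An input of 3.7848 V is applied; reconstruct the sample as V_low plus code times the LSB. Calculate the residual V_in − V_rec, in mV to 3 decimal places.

0.327 mV

LSB = 5.72/2^12 = 1.396 mV.
(3.7848 − 0)/0.00139648 = 2710.2344; round gives code 2710.
Code 2710 maps back to 0 + 2710×0.00139648 V = 3.7844727 V.
Error = 3.7848 − 3.7844727 = 0.000327344 V = 0.327 mV.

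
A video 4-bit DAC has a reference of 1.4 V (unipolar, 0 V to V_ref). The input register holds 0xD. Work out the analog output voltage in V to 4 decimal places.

LSB = 1.4 V / 2^4 = 87.500 mV.
Code 0xD = 13 decimal.
V_out = 0 + 13 × 0.0875 V = 1.1375 V.

1.1375 V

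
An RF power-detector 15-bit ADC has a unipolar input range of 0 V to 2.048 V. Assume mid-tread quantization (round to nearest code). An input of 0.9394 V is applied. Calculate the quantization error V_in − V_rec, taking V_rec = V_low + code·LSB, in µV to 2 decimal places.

25.00 µV

One LSB is 2.048 V / 32768 = 62.50 µV.
Scaled input = 15030.4000 LSBs, so code = 15030.
Code 15030 maps back to 0 + 15030×6.25e-05 V = 0.939375 V.
Error = 0.9394 − 0.939375 = 2.5e-05 V = 25.00 µV.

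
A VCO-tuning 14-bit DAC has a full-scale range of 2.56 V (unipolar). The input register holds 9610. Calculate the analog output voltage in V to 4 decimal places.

1.5016 V

LSB = 2.56 V / 2^14 = 156.25 µV.
V_out = 0 + 9610 × 0.00015625 V = 1.50156 V.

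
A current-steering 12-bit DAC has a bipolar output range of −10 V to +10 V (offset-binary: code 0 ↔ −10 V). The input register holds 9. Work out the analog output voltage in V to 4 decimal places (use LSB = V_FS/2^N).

-9.9561 V

LSB = 20 V / 2^12 = 4.883 mV.
V_out = (−10) + 9 × 0.00488281 V = -9.95605 V.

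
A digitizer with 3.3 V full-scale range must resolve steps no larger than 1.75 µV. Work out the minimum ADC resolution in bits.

21 bits

Number of steps required ≥ 3.3 V / 1.75 µV = 1885714.29.
Need 2^N ≥ 1885714.29; 2^20 = 1048576, 2^21 = 2097152.
Minimum N = 21.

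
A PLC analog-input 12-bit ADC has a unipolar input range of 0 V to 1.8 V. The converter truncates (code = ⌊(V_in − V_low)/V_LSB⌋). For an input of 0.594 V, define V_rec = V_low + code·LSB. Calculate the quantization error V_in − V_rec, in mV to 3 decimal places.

0.299 mV

LSB = 1.8/2^12 = 439.45 µV.
(V_in − V_low)/LSB = (0.594 − 0)/0.000439453 = 1351.6800 → code 1351 (floor).
Code 1351 maps back to 0 + 1351×0.000439453 V = 0.59370117 V.
V_in − V_rec = 0.000298828 V = 0.299 mV.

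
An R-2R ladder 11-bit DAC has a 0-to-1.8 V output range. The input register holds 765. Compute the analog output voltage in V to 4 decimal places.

LSB = 1.8 V / 2^11 = 0.879 mV.
V_out = 0 + 765 × 0.000878906 V = 0.672363 V.

0.6724 V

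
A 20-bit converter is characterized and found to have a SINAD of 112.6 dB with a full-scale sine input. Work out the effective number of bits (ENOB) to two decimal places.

ENOB = (SINAD − 1.76) / 6.02 = (112.6 − 1.76)/6.02 = 18.412.

18.41 bits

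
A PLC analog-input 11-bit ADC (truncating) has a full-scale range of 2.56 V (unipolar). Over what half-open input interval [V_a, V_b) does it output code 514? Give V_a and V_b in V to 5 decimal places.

LSB = 2.56/2^11 = 1.250 mV.
V_a = V_low + 514·LSB = 0.6425 V; V_b = V_low + 515·LSB = 0.64375 V.

[0.64250 V, 0.64375 V)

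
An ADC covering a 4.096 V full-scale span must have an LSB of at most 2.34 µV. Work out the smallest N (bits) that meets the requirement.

21 bits

Number of steps required ≥ 4.096 V / 2.34 µV = 1750427.35.
Need 2^N ≥ 1750427.35; 2^20 = 1048576, 2^21 = 2097152.
Minimum N = 21.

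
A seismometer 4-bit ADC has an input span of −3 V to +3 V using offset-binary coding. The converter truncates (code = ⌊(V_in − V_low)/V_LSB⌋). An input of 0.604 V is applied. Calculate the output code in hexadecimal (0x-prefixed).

With 16 levels over 6 V, one step is 375.000 mV.
(0.604 − (−3)) / 0.375 = 9.611 LSBs.
Floor → code 9.
In hexadecimal (0x-prefixed): 0x9.

code 0x9 (decimal 9)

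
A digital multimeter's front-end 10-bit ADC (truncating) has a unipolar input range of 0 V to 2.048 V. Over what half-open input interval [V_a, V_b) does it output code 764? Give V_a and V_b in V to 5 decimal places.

LSB = 2.048/2^10 = 2.000 mV.
V_a = V_low + 764·LSB = 1.528 V; V_b = V_low + 765·LSB = 1.53 V.

[1.52800 V, 1.53000 V)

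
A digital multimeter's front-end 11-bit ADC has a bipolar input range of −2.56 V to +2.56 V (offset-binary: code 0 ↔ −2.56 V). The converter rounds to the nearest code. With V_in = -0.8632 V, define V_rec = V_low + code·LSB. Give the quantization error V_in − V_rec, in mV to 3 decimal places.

Step size: 5.12 V ÷ 2^11 = 2.500 mV.
Scaled input = 678.7200 LSBs, so code = 679.
Reconstructed: -0.8625 V.
Difference: -0.0007 V → -0.700 mV.

-0.700 mV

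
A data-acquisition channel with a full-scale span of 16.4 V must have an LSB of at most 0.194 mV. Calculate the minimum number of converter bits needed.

Number of steps required ≥ 16.4 V / 0.194 mV = 84536.08.
Need 2^N ≥ 84536.08; 2^16 = 65536, 2^17 = 131072.
Minimum N = 17.

17 bits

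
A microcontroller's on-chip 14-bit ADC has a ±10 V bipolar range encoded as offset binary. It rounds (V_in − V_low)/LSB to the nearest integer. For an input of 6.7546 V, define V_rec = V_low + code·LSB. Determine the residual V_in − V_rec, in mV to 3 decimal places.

LSB = 20/2^14 = 1.221 mV.
(V_in − V_low)/LSB = (6.7546 − (−10))/0.0012207 = 13725.3683 → code 13725 (round).
Code 13725 maps back to (−10) + 13725×0.0012207 V = 6.7541504 V.
Error = 6.7546 − 6.7541504 = 0.000449609 V = 0.450 mV.

0.450 mV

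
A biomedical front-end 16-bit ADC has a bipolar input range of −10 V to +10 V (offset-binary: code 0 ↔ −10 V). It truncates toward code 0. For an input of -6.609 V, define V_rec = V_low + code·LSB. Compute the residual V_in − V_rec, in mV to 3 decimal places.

LSB = 20/2^16 = 305.18 µV.
(-6.609 − (−10))/0.000305176 = 11111.6288; ⌊·⌋ gives code 11111.
V_rec = (−10) + 11111·0.000305176 = -6.6091919 V.
Difference: 0.000191895 V → 0.192 mV.

0.192 mV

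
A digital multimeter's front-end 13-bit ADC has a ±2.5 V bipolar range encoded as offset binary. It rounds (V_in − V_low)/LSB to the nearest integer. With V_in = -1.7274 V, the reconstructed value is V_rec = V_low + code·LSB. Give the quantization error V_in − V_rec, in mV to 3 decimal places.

-0.105 mV

Step size: 5 V ÷ 2^13 = 0.610 mV.
(V_in − V_low)/LSB = (-1.7274 − (−2.5))/0.000610352 = 1265.8278 → code 1266 (round).
Reconstructed: -1.7272949 V.
V_in − V_rec = -0.000105078 V = -0.105 mV.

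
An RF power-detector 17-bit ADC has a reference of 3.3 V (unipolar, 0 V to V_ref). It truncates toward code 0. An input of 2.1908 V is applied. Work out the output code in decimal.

Full-scale span = 3.3 V; LSB = 3.3/2^17 = 25.18 µV.
(2.1908 − 0) / 2.5177e-05 = 87015.920 LSBs.
⌊·⌋(87015.920) = 87015.

code 87015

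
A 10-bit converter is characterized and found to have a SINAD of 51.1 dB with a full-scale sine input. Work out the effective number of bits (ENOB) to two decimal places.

8.20 bits

ENOB = (SINAD − 1.76) / 6.02 = (51.1 − 1.76)/6.02 = 8.196.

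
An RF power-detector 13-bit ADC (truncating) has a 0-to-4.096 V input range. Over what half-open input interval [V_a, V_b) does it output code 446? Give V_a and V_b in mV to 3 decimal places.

[223.000 mV, 223.500 mV)

LSB = 4.096/2^13 = 0.500 mV.
V_a = V_low + 446·LSB = 0.223 V; V_b = V_low + 447·LSB = 0.2235 V.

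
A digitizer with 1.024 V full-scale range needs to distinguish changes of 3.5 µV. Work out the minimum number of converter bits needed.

Number of steps required ≥ 1.024 V / 3.5 µV = 292571.43.
Need 2^N ≥ 292571.43; 2^18 = 262144, 2^19 = 524288.
Minimum N = 19.

19 bits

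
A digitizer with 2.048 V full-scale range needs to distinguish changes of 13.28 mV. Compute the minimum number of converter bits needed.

Number of steps required ≥ 2.048 V / 13.28 mV = 154.22.
Need 2^N ≥ 154.22; 2^7 = 128, 2^8 = 256.
Minimum N = 8.

8 bits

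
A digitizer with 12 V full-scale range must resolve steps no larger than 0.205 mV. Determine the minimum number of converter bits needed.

16 bits

Number of steps required ≥ 12 V / 0.205 mV = 58536.59.
Need 2^N ≥ 58536.59; 2^15 = 32768, 2^16 = 65536.
Minimum N = 16.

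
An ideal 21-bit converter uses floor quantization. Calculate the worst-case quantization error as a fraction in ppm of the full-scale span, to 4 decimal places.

0.4768 ppm

Truncating → worst-case error = 1 LSB = V_FS/2^21, so 1e+06/2097152 = 0.476837 ppm of full scale.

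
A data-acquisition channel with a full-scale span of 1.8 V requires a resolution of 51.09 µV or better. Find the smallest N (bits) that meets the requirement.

16 bits

Number of steps required ≥ 1.8 V / 51.09 µV = 35231.94.
Need 2^N ≥ 35231.94; 2^15 = 32768, 2^16 = 65536.
Minimum N = 16.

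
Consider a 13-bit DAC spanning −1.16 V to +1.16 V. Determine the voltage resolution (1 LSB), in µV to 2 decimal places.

Full-scale span = 2.32 V.
LSB = 2.32 / 2^13 = 2.32 / 8192 = 0.000283203 V = 283.20 µV.

283.20 µV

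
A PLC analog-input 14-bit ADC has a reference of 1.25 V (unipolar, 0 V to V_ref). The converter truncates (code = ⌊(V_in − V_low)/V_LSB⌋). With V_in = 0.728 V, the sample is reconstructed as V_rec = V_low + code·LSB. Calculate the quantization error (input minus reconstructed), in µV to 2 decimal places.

3.17 µV

Step size: 1.25 V ÷ 2^14 = 76.29 µV.
(V_in − V_low)/LSB = (0.728 − 0)/7.62939e-05 = 9542.0416 → code 9542 (floor).
Reconstructed: 0.72799683 V.
Error = 0.728 − 0.72799683 = 3.17383e-06 V = 3.17 µV.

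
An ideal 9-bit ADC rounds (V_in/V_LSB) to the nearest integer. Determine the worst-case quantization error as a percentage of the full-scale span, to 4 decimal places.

Rounding → worst-case error = ½ LSB = V_FS/2^10, so 100/1024 = 0.0976562 % of full scale.

0.0977 %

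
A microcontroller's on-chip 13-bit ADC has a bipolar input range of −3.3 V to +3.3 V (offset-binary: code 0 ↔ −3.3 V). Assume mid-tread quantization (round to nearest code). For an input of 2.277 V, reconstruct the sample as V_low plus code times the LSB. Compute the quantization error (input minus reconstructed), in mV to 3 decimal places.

0.193 mV

One LSB is 6.6 V / 8192 = 0.806 mV.
(V_in − V_low)/LSB = (2.277 − (−3.3))/0.000805664 = 6922.2400 → code 6922 (round).
Reconstructed: 2.2768066 V.
Difference: 0.000193359 V → 0.193 mV.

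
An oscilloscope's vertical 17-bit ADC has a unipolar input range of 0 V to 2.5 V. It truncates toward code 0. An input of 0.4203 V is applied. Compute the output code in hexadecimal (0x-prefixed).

With 131072 levels over 2.5 V, one step is 19.07 µV.
Input sits at 22035.825 steps above V_low.
Floor → code 22035.
In hexadecimal (0x-prefixed): 0x5613.

code 0x5613 (decimal 22035)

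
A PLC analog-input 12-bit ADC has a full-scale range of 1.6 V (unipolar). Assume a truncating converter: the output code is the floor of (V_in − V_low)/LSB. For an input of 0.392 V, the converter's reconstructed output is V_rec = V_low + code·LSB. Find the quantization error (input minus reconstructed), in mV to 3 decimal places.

LSB = 1.6/2^12 = 390.62 µV.
(0.392 − 0)/0.000390625 = 1003.5200; ⌊·⌋ gives code 1003.
Reconstructed: 0.39179687 V.
V_in − V_rec = 0.000203125 V = 0.203 mV.

0.203 mV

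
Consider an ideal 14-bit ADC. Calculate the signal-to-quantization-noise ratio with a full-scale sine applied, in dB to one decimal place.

86.0 dB

SNR ≈ 6.02·N + 1.76 dB = 6.02·14 + 1.76 = 86.04 dB.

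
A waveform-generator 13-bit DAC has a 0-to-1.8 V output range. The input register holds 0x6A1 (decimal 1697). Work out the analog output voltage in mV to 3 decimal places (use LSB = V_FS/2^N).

LSB = 1.8 V / 2^13 = 219.73 µV.
Code 0x6A1 = 1697 decimal.
V_out = 0 + 1697 × 0.000219727 V = 0.372876 V.
= 372.876 mV.

372.876 mV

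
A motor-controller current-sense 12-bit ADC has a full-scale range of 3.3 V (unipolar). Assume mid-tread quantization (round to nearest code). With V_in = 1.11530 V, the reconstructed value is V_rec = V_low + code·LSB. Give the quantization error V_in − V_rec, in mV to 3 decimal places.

0.261 mV

One LSB is 3.3 V / 4096 = 0.806 mV.
Scaled input = 1384.3239 LSBs, so code = 1384.
Reconstructed: 1.1150391 V.
Difference: 0.000260937 V → 0.261 mV.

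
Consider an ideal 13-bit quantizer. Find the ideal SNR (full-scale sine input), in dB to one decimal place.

SNR ≈ 6.02·N + 1.76 dB = 6.02·13 + 1.76 = 80.02 dB.

80.0 dB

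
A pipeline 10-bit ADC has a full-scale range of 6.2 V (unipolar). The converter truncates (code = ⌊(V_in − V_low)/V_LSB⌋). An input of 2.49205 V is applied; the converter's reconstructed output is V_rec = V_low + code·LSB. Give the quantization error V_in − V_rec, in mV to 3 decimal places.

3.573 mV

Step size: 6.2 V ÷ 2^10 = 6.055 mV.
(2.49205 − 0)/0.00605469 = 411.5902; ⌊·⌋ gives code 411.
Reconstructed: 2.4884766 V.
Difference: 0.00357344 V → 3.573 mV.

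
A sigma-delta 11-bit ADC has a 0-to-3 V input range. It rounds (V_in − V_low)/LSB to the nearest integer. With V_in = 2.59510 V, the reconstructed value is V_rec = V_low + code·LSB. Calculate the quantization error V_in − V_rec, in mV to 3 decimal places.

-0.603 mV

One LSB is 3 V / 2048 = 1.465 mV.
(V_in − V_low)/LSB = (2.59510 − 0)/0.00146484 = 1771.5883 → code 1772 (round).
V_rec = 0 + 1772·0.00146484 = 2.5957031 V.
Error = 2.59510 − 2.5957031 = -0.000603125 V = -0.603 mV.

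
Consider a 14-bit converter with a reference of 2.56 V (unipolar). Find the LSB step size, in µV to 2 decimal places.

Full-scale span = 2.56 V.
LSB = 2.56 / 2^14 = 2.56 / 16384 = 0.00015625 V = 156.25 µV.

156.25 µV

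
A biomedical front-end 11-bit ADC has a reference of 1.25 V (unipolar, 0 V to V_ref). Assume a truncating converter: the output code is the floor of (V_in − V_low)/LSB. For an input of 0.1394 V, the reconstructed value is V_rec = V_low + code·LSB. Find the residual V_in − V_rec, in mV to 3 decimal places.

0.240 mV

One LSB is 1.25 V / 2048 = 0.610 mV.
(V_in − V_low)/LSB = (0.1394 − 0)/0.000610352 = 228.3930 → code 228 (floor).
V_rec = 0 + 228·0.000610352 = 0.13916016 V.
V_in − V_rec = 0.000239844 V = 0.240 mV.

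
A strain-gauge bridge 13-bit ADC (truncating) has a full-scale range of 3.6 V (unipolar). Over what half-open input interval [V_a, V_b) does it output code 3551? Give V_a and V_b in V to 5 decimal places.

[1.56050 V, 1.56094 V)

LSB = 3.6/2^13 = 439.45 µV.
V_a = V_low + 3551·LSB = 1.5605 V; V_b = V_low + 3552·LSB = 1.56094 V.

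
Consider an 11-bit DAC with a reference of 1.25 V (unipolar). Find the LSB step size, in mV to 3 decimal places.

Full-scale span = 1.25 V.
LSB = 1.25 / 2^11 = 1.25 / 2048 = 0.000610352 V = 0.610 mV.

0.610 mV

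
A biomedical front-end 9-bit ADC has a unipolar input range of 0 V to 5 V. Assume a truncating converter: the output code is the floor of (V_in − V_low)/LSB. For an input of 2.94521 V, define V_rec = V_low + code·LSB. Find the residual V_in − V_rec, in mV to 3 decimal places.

5.757 mV

LSB = 5/2^9 = 9.766 mV.
(2.94521 − 0)/0.00976562 = 301.5895; ⌊·⌋ gives code 301.
Code 301 maps back to 0 + 301×0.00976562 V = 2.9394531 V.
V_in − V_rec = 0.00575687 V = 5.757 mV.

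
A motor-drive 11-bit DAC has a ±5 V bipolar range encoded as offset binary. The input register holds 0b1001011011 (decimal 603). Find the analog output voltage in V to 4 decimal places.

LSB = 10 V / 2^11 = 4.883 mV.
Code 0b1001011011 = 603 decimal.
V_out = (−5) + 603 × 0.00488281 V = -2.05566 V.

-2.0557 V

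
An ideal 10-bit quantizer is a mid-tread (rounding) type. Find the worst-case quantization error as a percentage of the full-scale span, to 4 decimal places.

Rounding → worst-case error = ½ LSB = V_FS/2^11, so 100/2048 = 0.0488281 % of full scale.

0.0488 %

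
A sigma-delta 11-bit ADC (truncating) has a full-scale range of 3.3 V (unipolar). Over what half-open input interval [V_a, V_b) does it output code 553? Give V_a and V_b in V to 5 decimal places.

LSB = 3.3/2^11 = 1.611 mV.
V_a = V_low + 553·LSB = 0.891064 V; V_b = V_low + 554·LSB = 0.892676 V.

[0.89106 V, 0.89268 V)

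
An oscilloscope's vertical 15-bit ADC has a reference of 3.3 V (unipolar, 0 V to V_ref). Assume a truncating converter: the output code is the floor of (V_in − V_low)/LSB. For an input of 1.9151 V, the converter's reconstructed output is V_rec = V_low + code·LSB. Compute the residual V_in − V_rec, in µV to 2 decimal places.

36.52 µV

One LSB is 3.3 V / 32768 = 100.71 µV.
(V_in − V_low)/LSB = (1.9151 − 0)/0.000100708 = 19016.3627 → code 19016 (floor).
Reconstructed: 1.9150635 V.
Difference: 3.65234e-05 V → 36.52 µV.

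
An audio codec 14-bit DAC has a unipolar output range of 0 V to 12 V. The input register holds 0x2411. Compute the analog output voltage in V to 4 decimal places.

6.7625 V

LSB = 12 V / 2^14 = 0.732 mV.
Code 0x2411 = 9233 decimal.
V_out = 0 + 9233 × 0.000732422 V = 6.76245 V.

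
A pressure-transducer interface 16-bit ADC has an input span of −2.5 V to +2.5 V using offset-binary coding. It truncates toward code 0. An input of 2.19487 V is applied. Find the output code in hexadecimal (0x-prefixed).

Full-scale span = 5 V; LSB = 5/2^16 = 76.29 µV.
(2.19487 − (−2.5)) / 7.62939e-05 = 61536.600 LSBs.
So the output code is 61536.
In hexadecimal (0x-prefixed): 0xF060.

code 0xF060 (decimal 61536)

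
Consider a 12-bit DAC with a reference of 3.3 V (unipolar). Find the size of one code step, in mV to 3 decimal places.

Full-scale span = 3.3 V.
LSB = 3.3 / 2^12 = 3.3 / 4096 = 0.000805664 V = 0.806 mV.

0.806 mV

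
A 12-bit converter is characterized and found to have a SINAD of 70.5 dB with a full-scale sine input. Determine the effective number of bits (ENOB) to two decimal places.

ENOB = (SINAD − 1.76) / 6.02 = (70.5 − 1.76)/6.02 = 11.419.

11.42 bits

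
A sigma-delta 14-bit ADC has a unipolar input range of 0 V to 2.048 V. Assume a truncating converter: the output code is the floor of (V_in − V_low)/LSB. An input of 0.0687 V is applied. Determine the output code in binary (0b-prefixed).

code 0b1000100101 (decimal 549)

LSB = 2.048 V / 16384 = 125.00 µV.
(V_in − V_low)/LSB = (0.0687 − 0) / 0.000125 = 549.600.
⌊·⌋(549.600) = 549.
In binary (0b-prefixed): 0b1000100101.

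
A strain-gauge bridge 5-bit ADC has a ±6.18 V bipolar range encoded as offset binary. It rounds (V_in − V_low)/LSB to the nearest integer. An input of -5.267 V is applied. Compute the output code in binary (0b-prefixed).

code 0b10 (decimal 2)

With 32 levels over 12.36 V, one step is 386.250 mV.
(V_in − V_low)/LSB = (-5.267 − (−6.18)) / 0.38625 = 2.364.
So the output code is 2.
In binary (0b-prefixed): 0b10.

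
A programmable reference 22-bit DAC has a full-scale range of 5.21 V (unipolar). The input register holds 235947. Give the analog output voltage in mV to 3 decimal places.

293.084 mV

LSB = 5.21 V / 2^22 = 1.24 µV.
V_out = 0 + 235947 × 1.24216e-06 V = 0.293084 V.
= 293.084 mV.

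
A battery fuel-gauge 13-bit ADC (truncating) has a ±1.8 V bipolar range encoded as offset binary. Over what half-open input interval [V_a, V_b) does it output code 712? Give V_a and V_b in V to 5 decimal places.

LSB = 3.6/2^13 = 439.45 µV.
V_a = V_low + 712·LSB = -1.48711 V; V_b = V_low + 713·LSB = -1.48667 V.

[-1.48711 V, -1.48667 V)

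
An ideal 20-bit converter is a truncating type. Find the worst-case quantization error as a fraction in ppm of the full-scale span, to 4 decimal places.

0.9537 ppm

Truncating → worst-case error = 1 LSB = V_FS/2^20, so 1e+06/1048576 = 0.953674 ppm of full scale.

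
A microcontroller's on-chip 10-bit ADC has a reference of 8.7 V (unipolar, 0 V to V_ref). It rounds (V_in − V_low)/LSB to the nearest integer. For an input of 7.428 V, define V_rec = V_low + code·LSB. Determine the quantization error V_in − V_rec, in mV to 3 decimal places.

One LSB is 8.7 V / 1024 = 8.496 mV.
(V_in − V_low)/LSB = (7.428 − 0)/0.00849609 = 874.2841 → code 874 (round).
V_rec = 0 + 874·0.00849609 = 7.4255859 V.
Error = 7.428 − 7.4255859 = 0.00241406 V = 2.414 mV.

2.414 mV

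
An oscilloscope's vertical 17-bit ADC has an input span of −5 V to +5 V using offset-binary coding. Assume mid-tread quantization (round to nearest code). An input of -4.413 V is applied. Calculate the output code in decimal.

Full-scale span = 10 V; LSB = 10/2^17 = 76.29 µV.
Input sits at 7693.926 steps above V_low.
So the output code is 7694.

code 7694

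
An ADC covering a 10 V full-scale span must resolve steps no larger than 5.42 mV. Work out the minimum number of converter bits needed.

11 bits

Number of steps required ≥ 10 V / 5.42 mV = 1845.02.
Need 2^N ≥ 1845.02; 2^10 = 1024, 2^11 = 2048.
Minimum N = 11.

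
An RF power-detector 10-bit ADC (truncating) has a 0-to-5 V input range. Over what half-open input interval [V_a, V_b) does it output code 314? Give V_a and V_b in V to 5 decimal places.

[1.53320 V, 1.53809 V)

LSB = 5/2^10 = 4.883 mV.
V_a = V_low + 314·LSB = 1.5332 V; V_b = V_low + 315·LSB = 1.53809 V.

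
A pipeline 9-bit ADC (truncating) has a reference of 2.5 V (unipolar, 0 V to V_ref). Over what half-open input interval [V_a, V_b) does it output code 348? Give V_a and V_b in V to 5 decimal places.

[1.69922 V, 1.70410 V)

LSB = 2.5/2^9 = 4.883 mV.
V_a = V_low + 348·LSB = 1.69922 V; V_b = V_low + 349·LSB = 1.7041 V.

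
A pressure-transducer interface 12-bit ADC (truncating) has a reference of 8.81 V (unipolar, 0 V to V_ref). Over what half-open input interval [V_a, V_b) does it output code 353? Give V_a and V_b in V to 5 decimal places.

[0.75926 V, 0.76141 V)

LSB = 8.81/2^12 = 2.151 mV.
V_a = V_low + 353·LSB = 0.75926 V; V_b = V_low + 354·LSB = 0.761411 V.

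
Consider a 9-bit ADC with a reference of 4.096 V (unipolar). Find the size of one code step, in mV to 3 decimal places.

8.000 mV

Full-scale span = 4.096 V.
LSB = 4.096 / 2^9 = 4.096 / 512 = 0.008 V = 8.000 mV.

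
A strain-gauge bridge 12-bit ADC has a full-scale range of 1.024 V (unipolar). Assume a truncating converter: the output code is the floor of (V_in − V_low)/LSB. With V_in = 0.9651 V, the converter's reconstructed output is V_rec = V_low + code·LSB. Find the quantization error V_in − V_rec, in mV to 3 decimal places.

0.100 mV

Step size: 1.024 V ÷ 2^12 = 250.00 µV.
Scaled input = 3860.4000 LSBs, so code = 3860.
Code 3860 maps back to 0 + 3860×0.00025 V = 0.965 V.
Difference: 0.0001 V → 0.100 mV.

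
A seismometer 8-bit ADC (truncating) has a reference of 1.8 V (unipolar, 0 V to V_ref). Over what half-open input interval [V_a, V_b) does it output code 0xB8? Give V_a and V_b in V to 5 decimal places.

[1.29375 V, 1.30078 V)

LSB = 1.8/2^8 = 7.031 mV.
Code 0xB8 = 184 decimal.
V_a = V_low + 184·LSB = 1.29375 V; V_b = V_low + 185·LSB = 1.30078 V.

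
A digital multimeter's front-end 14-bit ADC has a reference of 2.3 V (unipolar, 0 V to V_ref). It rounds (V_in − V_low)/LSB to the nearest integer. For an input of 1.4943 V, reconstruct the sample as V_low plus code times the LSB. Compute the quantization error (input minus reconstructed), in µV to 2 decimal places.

-54.25 µV

LSB = 2.3/2^14 = 140.38 µV.
(V_in − V_low)/LSB = (1.4943 − 0)/0.000140381 = 10644.6136 → code 10645 (round).
Code 10645 maps back to 0 + 10645×0.000140381 V = 1.4943542 V.
Error = 1.4943 − 1.4943542 = -5.4248e-05 V = -54.25 µV.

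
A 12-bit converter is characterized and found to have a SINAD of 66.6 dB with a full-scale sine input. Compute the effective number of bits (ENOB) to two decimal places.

10.77 bits

ENOB = (SINAD − 1.76) / 6.02 = (66.6 − 1.76)/6.02 = 10.771.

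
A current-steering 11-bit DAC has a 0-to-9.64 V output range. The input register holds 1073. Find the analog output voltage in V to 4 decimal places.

5.0506 V

LSB = 9.64 V / 2^11 = 4.707 mV.
V_out = 0 + 1073 × 0.00470703 V = 5.05064 V.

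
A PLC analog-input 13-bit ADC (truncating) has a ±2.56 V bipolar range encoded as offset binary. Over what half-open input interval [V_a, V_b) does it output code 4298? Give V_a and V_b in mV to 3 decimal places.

[126.250 mV, 126.875 mV)

LSB = 5.12/2^13 = 0.625 mV.
V_a = V_low + 4298·LSB = 0.12625 V; V_b = V_low + 4299·LSB = 0.126875 V.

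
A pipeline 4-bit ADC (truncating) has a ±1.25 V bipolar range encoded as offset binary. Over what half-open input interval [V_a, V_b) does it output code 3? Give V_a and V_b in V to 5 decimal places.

LSB = 2.5/2^4 = 156.250 mV.
V_a = V_low + 3·LSB = -0.78125 V; V_b = V_low + 4·LSB = -0.625 V.

[-0.78125 V, -0.62500 V)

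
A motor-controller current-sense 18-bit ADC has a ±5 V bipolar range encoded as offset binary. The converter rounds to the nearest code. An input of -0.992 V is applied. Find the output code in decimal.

code 105067

Full-scale span = 10 V; LSB = 10/2^18 = 38.15 µV.
(V_in − V_low)/LSB = (-0.992 − (−5)) / 3.8147e-05 = 105067.315.
Round → code 105067.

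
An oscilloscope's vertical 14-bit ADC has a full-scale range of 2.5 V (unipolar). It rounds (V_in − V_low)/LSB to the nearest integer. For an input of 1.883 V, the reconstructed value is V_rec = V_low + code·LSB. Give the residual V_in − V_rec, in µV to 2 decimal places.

LSB = 2.5/2^14 = 152.59 µV.
(V_in − V_low)/LSB = (1.883 − 0)/0.000152588 = 12340.4288 → code 12340 (round).
Reconstructed: 1.8829346 V.
Error = 1.883 − 1.8829346 = 6.54297e-05 V = 65.43 µV.

65.43 µV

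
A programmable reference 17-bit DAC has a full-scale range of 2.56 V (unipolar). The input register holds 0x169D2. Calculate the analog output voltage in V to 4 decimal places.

1.8091 V

LSB = 2.56 V / 2^17 = 19.53 µV.
Code 0x169D2 = 92626 decimal.
V_out = 0 + 92626 × 1.95313e-05 V = 1.8091 V.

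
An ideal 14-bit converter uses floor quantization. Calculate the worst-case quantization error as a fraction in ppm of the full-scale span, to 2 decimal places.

Truncating → worst-case error = 1 LSB = V_FS/2^14, so 1e+06/16384 = 61.0352 ppm of full scale.

61.04 ppm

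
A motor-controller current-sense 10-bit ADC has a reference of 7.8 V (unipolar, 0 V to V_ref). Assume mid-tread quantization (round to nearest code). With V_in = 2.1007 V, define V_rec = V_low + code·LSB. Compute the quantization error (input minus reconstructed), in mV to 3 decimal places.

-1.644 mV

Step size: 7.8 V ÷ 2^10 = 7.617 mV.
Scaled input = 275.7842 LSBs, so code = 276.
Reconstructed: 2.1023438 V.
Difference: -0.00164375 V → -1.644 mV.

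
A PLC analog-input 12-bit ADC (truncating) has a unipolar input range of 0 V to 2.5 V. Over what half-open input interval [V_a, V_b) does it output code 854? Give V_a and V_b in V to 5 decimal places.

LSB = 2.5/2^12 = 0.610 mV.
V_a = V_low + 854·LSB = 0.52124 V; V_b = V_low + 855·LSB = 0.521851 V.

[0.52124 V, 0.52185 V)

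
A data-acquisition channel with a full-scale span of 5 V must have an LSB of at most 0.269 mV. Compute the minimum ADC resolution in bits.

Number of steps required ≥ 5 V / 0.269 mV = 18587.36.
Need 2^N ≥ 18587.36; 2^14 = 16384, 2^15 = 32768.
Minimum N = 15.

15 bits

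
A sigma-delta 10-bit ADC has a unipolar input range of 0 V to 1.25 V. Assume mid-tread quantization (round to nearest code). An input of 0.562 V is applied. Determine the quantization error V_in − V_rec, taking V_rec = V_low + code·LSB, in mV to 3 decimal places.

One LSB is 1.25 V / 1024 = 1.221 mV.
(V_in − V_low)/LSB = (0.562 − 0)/0.0012207 = 460.3904 → code 460 (round).
V_rec = 0 + 460·0.0012207 = 0.56152344 V.
V_in − V_rec = 0.000476562 V = 0.477 mV.

0.477 mV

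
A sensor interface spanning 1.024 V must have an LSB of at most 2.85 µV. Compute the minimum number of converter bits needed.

Number of steps required ≥ 1.024 V / 2.85 µV = 359298.25.
Need 2^N ≥ 359298.25; 2^18 = 262144, 2^19 = 524288.
Minimum N = 19.

19 bits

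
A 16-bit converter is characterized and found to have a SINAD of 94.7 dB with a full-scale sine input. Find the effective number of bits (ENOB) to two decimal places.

15.44 bits

ENOB = (SINAD − 1.76) / 6.02 = (94.7 − 1.76)/6.02 = 15.439.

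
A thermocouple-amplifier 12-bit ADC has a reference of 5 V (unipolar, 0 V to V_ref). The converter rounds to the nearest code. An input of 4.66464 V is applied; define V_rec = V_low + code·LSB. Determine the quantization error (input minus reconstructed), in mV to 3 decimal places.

One LSB is 5 V / 4096 = 1.221 mV.
Scaled input = 3821.2731 LSBs, so code = 3821.
Reconstructed: 4.6643066 V.
Error = 4.66464 − 4.6643066 = 0.000333359 V = 0.333 mV.

0.333 mV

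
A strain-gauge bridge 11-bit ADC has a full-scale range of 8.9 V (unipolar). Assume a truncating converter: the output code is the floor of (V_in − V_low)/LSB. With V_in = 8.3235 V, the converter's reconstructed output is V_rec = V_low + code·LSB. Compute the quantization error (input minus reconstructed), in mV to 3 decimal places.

One LSB is 8.9 V / 2048 = 4.346 mV.
(V_in − V_low)/LSB = (8.3235 − 0)/0.0043457 = 1915.3402 → code 1915 (floor).
V_rec = 0 + 1915·0.0043457 = 8.3220215 V.
V_in − V_rec = 0.00147852 V = 1.479 mV.

1.479 mV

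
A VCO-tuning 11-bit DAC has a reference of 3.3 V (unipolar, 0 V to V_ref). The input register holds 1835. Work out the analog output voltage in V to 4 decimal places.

LSB = 3.3 V / 2^11 = 1.611 mV.
V_out = 0 + 1835 × 0.00161133 V = 2.95679 V.

2.9568 V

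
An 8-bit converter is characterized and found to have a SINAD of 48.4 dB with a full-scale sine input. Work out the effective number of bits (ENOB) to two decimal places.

7.75 bits

ENOB = (SINAD − 1.76) / 6.02 = (48.4 − 1.76)/6.02 = 7.748.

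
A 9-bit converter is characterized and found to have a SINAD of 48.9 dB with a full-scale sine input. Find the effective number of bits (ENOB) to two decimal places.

ENOB = (SINAD − 1.76) / 6.02 = (48.9 − 1.76)/6.02 = 7.831.

7.83 bits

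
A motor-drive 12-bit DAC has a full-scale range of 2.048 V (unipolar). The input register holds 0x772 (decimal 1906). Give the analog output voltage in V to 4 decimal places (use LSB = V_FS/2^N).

LSB = 2.048 V / 2^12 = 0.500 mV.
Code 0x772 = 1906 decimal.
V_out = 0 + 1906 × 0.0005 V = 0.953 V.

0.9530 V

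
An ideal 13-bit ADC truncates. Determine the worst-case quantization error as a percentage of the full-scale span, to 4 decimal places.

0.0122 %

Truncating → worst-case error = 1 LSB = V_FS/2^13, so 100/8192 = 0.012207 % of full scale.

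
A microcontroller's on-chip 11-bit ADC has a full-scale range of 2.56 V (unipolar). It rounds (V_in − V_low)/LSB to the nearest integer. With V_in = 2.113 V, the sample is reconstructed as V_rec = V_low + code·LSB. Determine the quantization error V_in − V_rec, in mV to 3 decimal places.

0.500 mV

One LSB is 2.56 V / 2048 = 1.250 mV.
(V_in − V_low)/LSB = (2.113 − 0)/0.00125 = 1690.4000 → code 1690 (round).
V_rec = 0 + 1690·0.00125 = 2.1125 V.
Difference: 0.0005 V → 0.500 mV.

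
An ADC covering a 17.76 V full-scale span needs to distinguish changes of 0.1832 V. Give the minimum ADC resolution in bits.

Number of steps required ≥ 17.76 V / 0.1832 V = 96.94.
Need 2^N ≥ 96.94; 2^6 = 64, 2^7 = 128.
Minimum N = 7.

7 bits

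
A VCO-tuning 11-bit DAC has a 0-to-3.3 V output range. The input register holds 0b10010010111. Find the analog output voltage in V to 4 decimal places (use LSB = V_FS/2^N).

1.8933 V

LSB = 3.3 V / 2^11 = 1.611 mV.
Code 0b10010010111 = 1175 decimal.
V_out = 0 + 1175 × 0.00161133 V = 1.89331 V.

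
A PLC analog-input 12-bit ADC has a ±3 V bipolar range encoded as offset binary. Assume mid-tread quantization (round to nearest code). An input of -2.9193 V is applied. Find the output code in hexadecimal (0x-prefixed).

Full-scale span = 6 V; LSB = 6/2^12 = 1.465 mV.
(V_in − V_low)/LSB = (-2.9193 − (−3)) / 0.00146484 = 55.091.
round(55.091) = 55.
In hexadecimal (0x-prefixed): 0x37.

code 0x37 (decimal 55)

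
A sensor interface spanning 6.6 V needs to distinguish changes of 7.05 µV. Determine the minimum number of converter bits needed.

Number of steps required ≥ 6.6 V / 7.05 µV = 936170.21.
Need 2^N ≥ 936170.21; 2^19 = 524288, 2^20 = 1048576.
Minimum N = 20.

20 bits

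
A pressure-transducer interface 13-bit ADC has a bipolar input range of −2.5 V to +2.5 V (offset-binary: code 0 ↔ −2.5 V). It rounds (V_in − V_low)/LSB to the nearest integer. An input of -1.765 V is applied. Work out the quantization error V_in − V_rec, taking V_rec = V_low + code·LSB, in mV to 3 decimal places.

0.137 mV

One LSB is 5 V / 8192 = 0.610 mV.
(V_in − V_low)/LSB = (-1.765 − (−2.5))/0.000610352 = 1204.2240 → code 1204 (round).
Reconstructed: -1.7651367 V.
V_in − V_rec = 0.000136719 V = 0.137 mV.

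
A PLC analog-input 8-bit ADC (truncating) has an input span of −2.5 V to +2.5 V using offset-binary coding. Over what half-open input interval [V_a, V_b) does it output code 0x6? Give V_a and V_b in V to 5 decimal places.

LSB = 5/2^8 = 19.531 mV.
Code 0x6 = 6 decimal.
V_a = V_low + 6·LSB = -2.38281 V; V_b = V_low + 7·LSB = -2.36328 V.

[-2.38281 V, -2.36328 V)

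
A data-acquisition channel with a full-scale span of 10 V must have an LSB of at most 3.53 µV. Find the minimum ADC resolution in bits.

Number of steps required ≥ 10 V / 3.53 µV = 2832861.19.
Need 2^N ≥ 2832861.19; 2^21 = 2097152, 2^22 = 4194304.
Minimum N = 22.

22 bits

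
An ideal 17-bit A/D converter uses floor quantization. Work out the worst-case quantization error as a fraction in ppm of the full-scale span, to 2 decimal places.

7.63 ppm

Truncating → worst-case error = 1 LSB = V_FS/2^17, so 1e+06/131072 = 7.62939 ppm of full scale.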